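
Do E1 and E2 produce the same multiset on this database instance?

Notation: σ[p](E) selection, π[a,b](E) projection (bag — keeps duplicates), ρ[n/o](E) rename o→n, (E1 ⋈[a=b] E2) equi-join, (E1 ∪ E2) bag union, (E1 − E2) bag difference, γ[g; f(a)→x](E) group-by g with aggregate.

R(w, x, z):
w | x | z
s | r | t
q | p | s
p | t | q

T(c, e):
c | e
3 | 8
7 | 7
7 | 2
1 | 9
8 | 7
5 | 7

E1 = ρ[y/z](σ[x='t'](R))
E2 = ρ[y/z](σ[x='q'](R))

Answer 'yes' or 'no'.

E1 subexpression sizes:
  R → 3
  σ[x='t'](R) → 1
  ρ[y/z](σ[x='t'](R)) → 1
E2 subexpression sizes:
  R → 3
  σ[x='q'](R) → 0
  ρ[y/z](σ[x='q'](R)) → 0

E1 result:
w | x | y
p | t | q
E2 result:
w | x | y
(0 rows)
Witness: ('p', 't', 'q') appears 1× in E1 but 0× in E2.

no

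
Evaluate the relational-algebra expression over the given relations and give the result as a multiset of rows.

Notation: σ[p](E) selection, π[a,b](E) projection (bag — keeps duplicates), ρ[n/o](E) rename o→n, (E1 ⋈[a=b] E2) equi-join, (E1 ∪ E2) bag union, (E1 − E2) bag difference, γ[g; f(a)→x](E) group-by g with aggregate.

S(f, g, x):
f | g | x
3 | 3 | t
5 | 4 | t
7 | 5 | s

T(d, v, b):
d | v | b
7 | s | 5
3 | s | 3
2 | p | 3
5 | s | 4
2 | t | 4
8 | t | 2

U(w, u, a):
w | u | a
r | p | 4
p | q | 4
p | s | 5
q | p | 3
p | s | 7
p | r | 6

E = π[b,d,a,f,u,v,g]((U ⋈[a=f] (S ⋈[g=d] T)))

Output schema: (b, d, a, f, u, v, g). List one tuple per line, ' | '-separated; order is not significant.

Per-node cardinality:
  U → 6
  S → 3
  T → 6
  (S ⋈[g=d] T) → 2
  (U ⋈[a=f] (S ⋈[g=d] T)) → 2
  π[b,d,a,f,u,v,g]((U ⋈[a=f] (S ⋈[g=d] T))) → 2

== RESULT ==
b | d | a | f | u | v | g
3 | 3 | 3 | 3 | p | s | 3
4 | 5 | 7 | 7 | s | s | 5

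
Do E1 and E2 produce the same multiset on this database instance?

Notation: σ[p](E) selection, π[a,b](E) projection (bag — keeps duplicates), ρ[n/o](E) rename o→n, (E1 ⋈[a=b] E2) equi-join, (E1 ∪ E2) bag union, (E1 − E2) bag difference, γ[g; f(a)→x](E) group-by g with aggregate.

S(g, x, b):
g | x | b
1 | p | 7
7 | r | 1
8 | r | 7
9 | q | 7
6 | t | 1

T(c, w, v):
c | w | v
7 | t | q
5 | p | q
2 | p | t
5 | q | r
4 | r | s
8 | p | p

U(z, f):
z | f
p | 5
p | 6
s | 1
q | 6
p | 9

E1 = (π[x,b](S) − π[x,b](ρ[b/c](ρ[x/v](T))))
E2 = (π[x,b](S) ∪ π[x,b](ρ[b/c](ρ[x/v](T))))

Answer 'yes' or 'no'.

E1 row counts bottom-up:
  S → 5
  π[x,b](S) → 5
  T → 6
  ρ[x/v](T) → 6
  ρ[b/c](ρ[x/v](T)) → 6
  π[x,b](ρ[b/c](ρ[x/v](T))) → 6
  (π[x,b](S) − π[x,b](ρ[b/c](ρ[x/v](T)))) → 4
E2 row counts bottom-up:
  S → 5
  π[x,b](S) → 5
  T → 6
  ρ[x/v](T) → 6
  ρ[b/c](ρ[x/v](T)) → 6
  π[x,b](ρ[b/c](ρ[x/v](T))) → 6
  (π[x,b](S) ∪ π[x,b](ρ[b/c](ρ[x/v](T)))) → 11

E1 result:
x | b
p | 7
r | 1
r | 7
t | 1
E2 result:
x | b
p | 7
p | 8
q | 5
q | 7
q | 7
r | 1
r | 5
r | 7
s | 4
t | 1
t | 2
Witness: ('q', 5) appears 0× in E1 but 1× in E2.

no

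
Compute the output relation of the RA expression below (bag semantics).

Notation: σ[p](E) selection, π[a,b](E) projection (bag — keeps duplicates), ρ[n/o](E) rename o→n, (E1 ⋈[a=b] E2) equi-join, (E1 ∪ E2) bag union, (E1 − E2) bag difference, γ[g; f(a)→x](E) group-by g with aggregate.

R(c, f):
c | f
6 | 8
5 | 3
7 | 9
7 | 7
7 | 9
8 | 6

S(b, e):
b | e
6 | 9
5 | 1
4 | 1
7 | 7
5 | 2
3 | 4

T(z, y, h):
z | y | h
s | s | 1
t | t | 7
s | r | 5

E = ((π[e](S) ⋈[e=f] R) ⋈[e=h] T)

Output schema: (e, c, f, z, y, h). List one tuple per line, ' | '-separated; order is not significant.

Stepwise |·|:
  S → 6
  π[e](S) → 6
  R → 6
  (π[e](S) ⋈[e=f] R) → 3
  T → 3
  ((π[e](S) ⋈[e=f] R) ⋈[e=h] T) → 1

== RESULT ==
e | c | f | z | y | h
7 | 7 | 7 | t | t | 7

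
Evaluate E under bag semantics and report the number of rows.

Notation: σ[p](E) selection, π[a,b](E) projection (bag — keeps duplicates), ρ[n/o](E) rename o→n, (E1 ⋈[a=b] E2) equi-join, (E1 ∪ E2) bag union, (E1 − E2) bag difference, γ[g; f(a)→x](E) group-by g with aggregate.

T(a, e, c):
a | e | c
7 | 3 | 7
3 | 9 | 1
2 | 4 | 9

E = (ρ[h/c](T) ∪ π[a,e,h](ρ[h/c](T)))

Per-node cardinality:
  T → 3
  ρ[h/c](T) → 3
  T → 3
  ρ[h/c](T) → 3
  π[a,e,h](ρ[h/c](T)) → 3
  (ρ[h/c](T) ∪ π[a,e,h](ρ[h/c](T))) → 6

|E| = 6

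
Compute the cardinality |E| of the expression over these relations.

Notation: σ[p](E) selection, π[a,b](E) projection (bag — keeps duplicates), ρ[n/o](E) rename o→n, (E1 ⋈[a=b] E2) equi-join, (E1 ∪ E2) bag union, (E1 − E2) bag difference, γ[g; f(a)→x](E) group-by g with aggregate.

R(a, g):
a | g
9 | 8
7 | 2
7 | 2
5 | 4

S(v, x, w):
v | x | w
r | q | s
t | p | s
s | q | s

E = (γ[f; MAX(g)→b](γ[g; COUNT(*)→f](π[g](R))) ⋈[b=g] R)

Stepwise |·|:
  R → 4
  π[g](R) → 4
  γ[g; COUNT(*)→f](π[g](R)) → 3
  γ[f; MAX(g)→b](γ[g; COUNT(*)→f](π[g](R))) → 2
  R → 4
  (γ[f; MAX(g)→b](γ[g; COUNT(*)→f](π[g](R))) ⋈[b=g] R) → 3

|E| = 3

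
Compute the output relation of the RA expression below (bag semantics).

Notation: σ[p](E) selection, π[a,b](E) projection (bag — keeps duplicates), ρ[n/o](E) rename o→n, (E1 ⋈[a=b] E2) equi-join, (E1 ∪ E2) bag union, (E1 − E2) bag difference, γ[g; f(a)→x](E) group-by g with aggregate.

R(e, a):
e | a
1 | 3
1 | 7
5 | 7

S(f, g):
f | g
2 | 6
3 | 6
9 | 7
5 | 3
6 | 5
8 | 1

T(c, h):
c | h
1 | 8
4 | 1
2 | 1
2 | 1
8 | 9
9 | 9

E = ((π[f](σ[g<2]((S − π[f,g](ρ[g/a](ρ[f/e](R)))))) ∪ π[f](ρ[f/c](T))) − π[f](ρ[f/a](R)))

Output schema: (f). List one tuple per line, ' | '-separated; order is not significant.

Stepwise |·|:
  S → 6
  R → 3
  ρ[f/e](R) → 3
  ρ[g/a](ρ[f/e](R)) → 3
  π[f,g](ρ[g/a](ρ[f/e](R))) → 3
  (S − π[f,g](ρ[g/a](ρ[f/e](R)))) → 6
  σ[g<2]((S − π[f,g](ρ[g/a](ρ[f/e](R))))) → 1
  π[f](σ[g<2]((S − π[f,g](ρ[g/a](ρ[f/e](R)))))) → 1
  T → 6
  ρ[f/c](T) → 6
  π[f](ρ[f/c](T)) → 6
  (π[f](σ[g<2]((S − π[f,g](ρ[g/a](ρ[f/e](R)))))) ∪ π[f](ρ[f/c](T))) → 7
  R → 3
  ρ[f/a](R) → 3
  π[f](ρ[f/a](R)) → 3
  ((π[f](σ[g<2]((S − π[f,g](ρ[g/a](ρ[f/e](R)))))) ∪ π[f](ρ[f/c](T))) − π[f](ρ[f/a](R))) → 7

== RESULT ==
f
1
2
2
4
8
8
9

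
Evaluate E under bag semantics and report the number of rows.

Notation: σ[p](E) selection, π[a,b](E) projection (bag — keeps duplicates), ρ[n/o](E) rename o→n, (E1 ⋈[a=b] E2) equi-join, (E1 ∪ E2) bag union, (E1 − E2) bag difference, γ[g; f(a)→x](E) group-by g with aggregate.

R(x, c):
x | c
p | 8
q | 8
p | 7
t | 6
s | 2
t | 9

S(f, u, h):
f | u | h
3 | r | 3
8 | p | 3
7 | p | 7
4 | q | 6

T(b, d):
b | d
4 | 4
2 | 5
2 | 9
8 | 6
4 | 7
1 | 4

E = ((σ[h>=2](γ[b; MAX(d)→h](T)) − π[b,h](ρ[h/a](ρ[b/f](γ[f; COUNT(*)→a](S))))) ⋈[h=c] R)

Stepwise |·|:
  T → 6
  γ[b; MAX(d)→h](T) → 4
  σ[h>=2](γ[b; MAX(d)→h](T)) → 4
  S → 4
  γ[f; COUNT(*)→a](S) → 4
  ρ[b/f](γ[f; COUNT(*)→a](S)) → 4
  ρ[h/a](ρ[b/f](γ[f; COUNT(*)→a](S))) → 4
  π[b,h](ρ[h/a](ρ[b/f](γ[f; COUNT(*)→a](S)))) → 4
  (σ[h>=2](γ[b; MAX(d)→h](T)) − π[b,h](ρ[h/a](ρ[b/f](γ[f; COUNT(*)→a](S))))) → 4
  R → 6
  ((σ[h>=2](γ[b; MAX(d)→h](T)) − π[b,h](ρ[h/a](ρ[b/f](γ[f; COUNT(*)→a](S))))) ⋈[h=c] R) → 3

|E| = 3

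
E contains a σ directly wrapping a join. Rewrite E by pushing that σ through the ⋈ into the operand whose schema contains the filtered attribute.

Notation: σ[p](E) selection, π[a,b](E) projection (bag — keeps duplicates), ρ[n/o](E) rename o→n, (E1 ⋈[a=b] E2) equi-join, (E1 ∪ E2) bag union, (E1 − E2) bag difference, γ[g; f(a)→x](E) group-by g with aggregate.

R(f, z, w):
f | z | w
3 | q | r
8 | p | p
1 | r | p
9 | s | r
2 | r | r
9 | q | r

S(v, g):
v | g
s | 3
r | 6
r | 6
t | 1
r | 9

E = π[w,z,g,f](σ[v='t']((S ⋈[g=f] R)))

σ filters on v, owned by the left side.
E' = π[w,z,g,f]((σ[v='t'](S) ⋈[g=f] R))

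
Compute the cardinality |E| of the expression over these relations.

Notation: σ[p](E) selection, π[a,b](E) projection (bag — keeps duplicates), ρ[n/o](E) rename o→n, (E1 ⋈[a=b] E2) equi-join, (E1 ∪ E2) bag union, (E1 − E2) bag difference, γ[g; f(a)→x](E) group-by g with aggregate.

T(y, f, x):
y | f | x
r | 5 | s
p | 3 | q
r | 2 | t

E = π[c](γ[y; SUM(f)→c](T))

Stepwise |·|:
  T → 3
  γ[y; SUM(f)→c](T) → 2
  π[c](γ[y; SUM(f)→c](T)) → 2

|E| = 2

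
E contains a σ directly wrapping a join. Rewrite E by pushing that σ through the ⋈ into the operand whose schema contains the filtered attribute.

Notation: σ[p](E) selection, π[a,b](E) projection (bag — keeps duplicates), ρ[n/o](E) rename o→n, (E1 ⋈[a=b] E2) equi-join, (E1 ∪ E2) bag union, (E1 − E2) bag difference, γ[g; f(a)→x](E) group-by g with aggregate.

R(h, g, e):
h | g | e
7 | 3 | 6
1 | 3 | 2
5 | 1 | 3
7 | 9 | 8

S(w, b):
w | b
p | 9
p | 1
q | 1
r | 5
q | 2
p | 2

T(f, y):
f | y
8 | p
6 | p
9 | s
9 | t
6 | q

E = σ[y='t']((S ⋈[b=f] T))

σ filters on y, owned by the right side.
E' = (S ⋈[b=f] σ[y='t'](T))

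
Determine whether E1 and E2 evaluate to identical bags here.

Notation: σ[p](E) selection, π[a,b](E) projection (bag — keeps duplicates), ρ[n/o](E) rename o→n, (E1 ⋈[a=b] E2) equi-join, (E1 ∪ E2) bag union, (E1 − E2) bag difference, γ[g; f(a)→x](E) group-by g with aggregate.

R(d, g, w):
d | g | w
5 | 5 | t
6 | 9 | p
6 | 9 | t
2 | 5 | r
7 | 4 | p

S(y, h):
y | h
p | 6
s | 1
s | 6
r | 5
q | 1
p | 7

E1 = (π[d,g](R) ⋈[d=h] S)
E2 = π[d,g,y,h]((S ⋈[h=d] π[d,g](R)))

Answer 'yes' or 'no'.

E1 stepwise |·|:
  R → 5
  π[d,g](R) → 5
  S → 6
  (π[d,g](R) ⋈[d=h] S) → 6
E2 stepwise |·|:
  S → 6
  R → 5
  π[d,g](R) → 5
  (S ⋈[h=d] π[d,g](R)) → 6
  π[d,g,y,h]((S ⋈[h=d] π[d,g](R))) → 6

E1 and E2 produce the same multiset:
d | g | y | h
5 | 5 | r | 5
6 | 9 | p | 6
6 | 9 | p | 6
6 | 9 | s | 6
6 | 9 | s | 6
7 | 4 | p | 7

yes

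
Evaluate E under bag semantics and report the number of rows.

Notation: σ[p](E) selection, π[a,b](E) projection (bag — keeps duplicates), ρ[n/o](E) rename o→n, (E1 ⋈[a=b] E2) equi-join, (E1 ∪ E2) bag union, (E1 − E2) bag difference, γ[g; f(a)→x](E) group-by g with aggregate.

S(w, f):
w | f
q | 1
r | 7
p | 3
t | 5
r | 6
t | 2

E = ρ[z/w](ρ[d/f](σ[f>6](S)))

Per-node cardinality:
  S → 6
  σ[f>6](S) → 1
  ρ[d/f](σ[f>6](S)) → 1
  ρ[z/w](ρ[d/f](σ[f>6](S))) → 1

|E| = 1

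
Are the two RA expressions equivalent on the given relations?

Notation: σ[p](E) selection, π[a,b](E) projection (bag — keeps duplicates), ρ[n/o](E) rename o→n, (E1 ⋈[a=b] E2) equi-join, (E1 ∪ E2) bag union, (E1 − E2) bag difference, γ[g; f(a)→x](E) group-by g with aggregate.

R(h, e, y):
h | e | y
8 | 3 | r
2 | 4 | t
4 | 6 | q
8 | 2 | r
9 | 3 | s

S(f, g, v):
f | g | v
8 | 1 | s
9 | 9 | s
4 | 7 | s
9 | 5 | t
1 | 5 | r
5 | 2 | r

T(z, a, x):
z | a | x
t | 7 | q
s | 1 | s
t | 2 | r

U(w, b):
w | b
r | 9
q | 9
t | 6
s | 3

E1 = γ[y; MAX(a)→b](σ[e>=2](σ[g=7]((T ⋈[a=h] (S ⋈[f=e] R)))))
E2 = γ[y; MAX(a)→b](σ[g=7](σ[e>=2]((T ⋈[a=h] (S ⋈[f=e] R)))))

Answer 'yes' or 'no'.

E1 subexpression sizes:
  T → 3
  S → 6
  R → 5
  (S ⋈[f=e] R) → 1
  (T ⋈[a=h] (S ⋈[f=e] R)) → 1
  σ[g=7]((T ⋈[a=h] (S ⋈[f=e] R))) → 1
  σ[e>=2](σ[g=7]((T ⋈[a=h] (S ⋈[f=e] R)))) → 1
  γ[y; MAX(a)→b](σ[e>=2](σ[g=7]((T ⋈[a=h] (S ⋈[f=e] R))))) → 1
E2 subexpression sizes:
  T → 3
  S → 6
  R → 5
  (S ⋈[f=e] R) → 1
  (T ⋈[a=h] (S ⋈[f=e] R)) → 1
  σ[e>=2]((T ⋈[a=h] (S ⋈[f=e] R))) → 1
  σ[g=7](σ[e>=2]((T ⋈[a=h] (S ⋈[f=e] R)))) → 1
  γ[y; MAX(a)→b](σ[g=7](σ[e>=2]((T ⋈[a=h] (S ⋈[f=e] R))))) → 1

E1 and E2 produce the same multiset:
y | b
t | 2

yes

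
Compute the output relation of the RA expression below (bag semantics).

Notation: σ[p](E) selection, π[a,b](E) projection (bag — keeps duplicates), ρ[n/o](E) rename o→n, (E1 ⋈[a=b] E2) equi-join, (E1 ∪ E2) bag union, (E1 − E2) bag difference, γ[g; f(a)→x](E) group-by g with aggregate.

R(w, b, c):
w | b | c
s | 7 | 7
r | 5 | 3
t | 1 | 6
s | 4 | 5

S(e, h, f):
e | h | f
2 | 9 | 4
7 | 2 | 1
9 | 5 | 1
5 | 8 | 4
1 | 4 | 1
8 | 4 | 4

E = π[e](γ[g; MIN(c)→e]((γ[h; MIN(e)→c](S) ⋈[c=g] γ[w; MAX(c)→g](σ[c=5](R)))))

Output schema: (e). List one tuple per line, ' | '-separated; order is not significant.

Per-node cardinality:
  S → 6
  γ[h; MIN(e)→c](S) → 5
  R → 4
  σ[c=5](R) → 1
  γ[w; MAX(c)→g](σ[c=5](R)) → 1
  (γ[h; MIN(e)→c](S) ⋈[c=g] γ[w; MAX(c)→g](σ[c=5](R))) → 1
  γ[g; MIN(c)→e]((γ[h; MIN(e)→c](S) ⋈[c=g] γ[w; MAX(c)→g](σ[c=5](R)))) → 1
  π[e](γ[g; MIN(c)→e]((γ[h; MIN(e)→c](S) ⋈[c=g] γ[w; MAX(c)→g](σ[c=5](R))))) → 1

== RESULT ==
e
5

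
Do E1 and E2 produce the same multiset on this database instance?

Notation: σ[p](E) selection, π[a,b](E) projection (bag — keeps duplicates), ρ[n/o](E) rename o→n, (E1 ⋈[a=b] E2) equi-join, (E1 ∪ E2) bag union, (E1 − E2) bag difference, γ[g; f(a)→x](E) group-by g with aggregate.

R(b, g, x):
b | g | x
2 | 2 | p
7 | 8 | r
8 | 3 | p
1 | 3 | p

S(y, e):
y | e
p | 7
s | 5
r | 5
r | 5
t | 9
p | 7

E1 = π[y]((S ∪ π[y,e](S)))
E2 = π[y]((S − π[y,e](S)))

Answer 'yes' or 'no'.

E1 per-node cardinality:
  S → 6
  S → 6
  π[y,e](S) → 6
  (S ∪ π[y,e](S)) → 12
  π[y]((S ∪ π[y,e](S))) → 12
E2 per-node cardinality:
  S → 6
  S → 6
  π[y,e](S) → 6
  (S − π[y,e](S)) → 0
  π[y]((S − π[y,e](S))) → 0

E1 result:
y
p
p
p
p
r
r
r
r
s
s
t
t
E2 result:
y
(0 rows)
Witness: ('p',) appears 4× in E1 but 0× in E2.

no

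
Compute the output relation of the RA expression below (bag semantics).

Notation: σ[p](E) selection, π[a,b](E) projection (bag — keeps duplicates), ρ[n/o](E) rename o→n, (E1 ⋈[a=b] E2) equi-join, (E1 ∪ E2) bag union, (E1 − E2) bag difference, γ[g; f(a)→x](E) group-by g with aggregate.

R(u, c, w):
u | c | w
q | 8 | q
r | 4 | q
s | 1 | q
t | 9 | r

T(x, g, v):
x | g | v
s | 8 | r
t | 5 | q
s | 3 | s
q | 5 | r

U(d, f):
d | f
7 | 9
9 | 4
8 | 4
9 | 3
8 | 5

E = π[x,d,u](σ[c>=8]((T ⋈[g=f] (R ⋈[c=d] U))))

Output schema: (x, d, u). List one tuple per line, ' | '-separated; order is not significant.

Stepwise |·|:
  T → 4
  R → 4
  U → 5
  (R ⋈[c=d] U) → 4
  (T ⋈[g=f] (R ⋈[c=d] U)) → 3
  σ[c>=8]((T ⋈[g=f] (R ⋈[c=d] U))) → 3
  π[x,d,u](σ[c>=8]((T ⋈[g=f] (R ⋈[c=d] U)))) → 3

== RESULT ==
x | d | u
q | 8 | q
s | 9 | t
t | 8 | q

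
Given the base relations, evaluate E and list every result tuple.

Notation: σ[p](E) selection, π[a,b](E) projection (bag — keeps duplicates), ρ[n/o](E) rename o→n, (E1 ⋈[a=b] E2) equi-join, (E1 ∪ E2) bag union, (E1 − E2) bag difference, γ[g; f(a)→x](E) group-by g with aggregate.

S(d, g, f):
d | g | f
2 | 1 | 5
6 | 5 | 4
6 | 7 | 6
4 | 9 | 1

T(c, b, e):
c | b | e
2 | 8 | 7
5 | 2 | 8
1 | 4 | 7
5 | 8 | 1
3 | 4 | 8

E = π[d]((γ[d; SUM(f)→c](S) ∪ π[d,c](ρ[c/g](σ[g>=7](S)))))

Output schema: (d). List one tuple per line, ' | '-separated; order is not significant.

Subexpression sizes:
  S → 4
  γ[d; SUM(f)→c](S) → 3
  S → 4
  σ[g>=7](S) → 2
  ρ[c/g](σ[g>=7](S)) → 2
  π[d,c](ρ[c/g](σ[g>=7](S))) → 2
  (γ[d; SUM(f)→c](S) ∪ π[d,c](ρ[c/g](σ[g>=7](S)))) → 5
  π[d]((γ[d; SUM(f)→c](S) ∪ π[d,c](ρ[c/g](σ[g>=7](S))))) → 5

== RESULT ==
d
2
4
4
6
6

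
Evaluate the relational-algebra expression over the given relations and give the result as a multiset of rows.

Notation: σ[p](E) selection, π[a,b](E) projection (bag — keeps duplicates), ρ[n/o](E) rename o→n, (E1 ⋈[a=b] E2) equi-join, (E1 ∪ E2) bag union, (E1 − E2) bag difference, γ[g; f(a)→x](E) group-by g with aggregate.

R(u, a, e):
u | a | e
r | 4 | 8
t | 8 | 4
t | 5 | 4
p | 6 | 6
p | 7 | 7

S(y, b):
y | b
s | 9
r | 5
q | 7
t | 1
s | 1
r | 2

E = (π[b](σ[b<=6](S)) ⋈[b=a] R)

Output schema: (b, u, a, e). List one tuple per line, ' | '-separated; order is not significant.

Subexpression sizes:
  S → 6
  σ[b<=6](S) → 4
  π[b](σ[b<=6](S)) → 4
  R → 5
  (π[b](σ[b<=6](S)) ⋈[b=a] R) → 1

== RESULT ==
b | u | a | e
5 | t | 5 | 4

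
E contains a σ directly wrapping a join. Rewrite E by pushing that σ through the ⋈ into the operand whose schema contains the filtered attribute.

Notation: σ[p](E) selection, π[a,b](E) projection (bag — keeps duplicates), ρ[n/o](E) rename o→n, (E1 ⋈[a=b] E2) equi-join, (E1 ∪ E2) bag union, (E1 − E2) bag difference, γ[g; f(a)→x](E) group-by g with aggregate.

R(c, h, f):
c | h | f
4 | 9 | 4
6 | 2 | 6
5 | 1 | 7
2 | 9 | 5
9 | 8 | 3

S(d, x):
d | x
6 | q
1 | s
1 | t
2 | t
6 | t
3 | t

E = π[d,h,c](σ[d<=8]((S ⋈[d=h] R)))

σ filters on d, owned by the left side.
E' = π[d,h,c]((σ[d<=8](S) ⋈[d=h] R))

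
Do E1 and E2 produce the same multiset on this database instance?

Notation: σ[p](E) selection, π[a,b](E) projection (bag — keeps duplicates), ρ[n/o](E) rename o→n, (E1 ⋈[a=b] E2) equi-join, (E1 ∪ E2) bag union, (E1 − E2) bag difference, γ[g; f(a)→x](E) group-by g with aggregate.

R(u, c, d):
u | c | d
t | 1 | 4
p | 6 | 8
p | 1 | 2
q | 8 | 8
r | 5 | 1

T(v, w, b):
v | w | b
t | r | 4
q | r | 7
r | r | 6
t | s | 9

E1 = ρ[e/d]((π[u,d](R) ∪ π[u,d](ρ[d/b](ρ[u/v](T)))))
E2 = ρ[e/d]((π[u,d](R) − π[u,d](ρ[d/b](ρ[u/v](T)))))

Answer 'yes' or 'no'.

E1 subexpression sizes:
  R → 5
  π[u,d](R) → 5
  T → 4
  ρ[u/v](T) → 4
  ρ[d/b](ρ[u/v](T)) → 4
  π[u,d](ρ[d/b](ρ[u/v](T))) → 4
  (π[u,d](R) ∪ π[u,d](ρ[d/b](ρ[u/v](T)))) → 9
  ρ[e/d]((π[u,d](R) ∪ π[u,d](ρ[d/b](ρ[u/v](T))))) → 9
E2 subexpression sizes:
  R → 5
  π[u,d](R) → 5
  T → 4
  ρ[u/v](T) → 4
  ρ[d/b](ρ[u/v](T)) → 4
  π[u,d](ρ[d/b](ρ[u/v](T))) → 4
  (π[u,d](R) − π[u,d](ρ[d/b](ρ[u/v](T)))) → 4
  ρ[e/d]((π[u,d](R) − π[u,d](ρ[d/b](ρ[u/v](T))))) → 4

E1 result:
u | e
p | 2
p | 8
q | 7
q | 8
r | 1
r | 6
t | 4
t | 4
t | 9
E2 result:
u | e
p | 2
p | 8
q | 8
r | 1
Witness: ('t', 4) appears 2× in E1 but 0× in E2.

no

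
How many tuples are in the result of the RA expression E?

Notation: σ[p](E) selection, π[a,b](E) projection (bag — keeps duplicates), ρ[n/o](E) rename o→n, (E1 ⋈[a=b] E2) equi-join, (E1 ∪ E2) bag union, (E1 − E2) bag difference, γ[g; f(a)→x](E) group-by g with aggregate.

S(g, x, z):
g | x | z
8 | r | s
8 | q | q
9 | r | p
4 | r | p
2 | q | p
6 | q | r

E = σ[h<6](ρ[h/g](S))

Row counts bottom-up:
  S → 6
  ρ[h/g](S) → 6
  σ[h<6](ρ[h/g](S)) → 2

|E| = 2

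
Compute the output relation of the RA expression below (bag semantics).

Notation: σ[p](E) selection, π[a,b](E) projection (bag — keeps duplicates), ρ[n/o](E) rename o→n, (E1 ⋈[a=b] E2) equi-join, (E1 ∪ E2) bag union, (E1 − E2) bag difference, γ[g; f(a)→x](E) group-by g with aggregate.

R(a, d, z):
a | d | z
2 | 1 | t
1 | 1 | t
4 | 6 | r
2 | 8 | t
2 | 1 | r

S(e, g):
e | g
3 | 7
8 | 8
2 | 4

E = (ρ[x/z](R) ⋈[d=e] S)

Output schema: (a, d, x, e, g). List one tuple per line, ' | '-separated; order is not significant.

Row counts bottom-up:
  R → 5
  ρ[x/z](R) → 5
  S → 3
  (ρ[x/z](R) ⋈[d=e] S) → 1

== RESULT ==
a | d | x | e | g
2 | 8 | t | 8 | 8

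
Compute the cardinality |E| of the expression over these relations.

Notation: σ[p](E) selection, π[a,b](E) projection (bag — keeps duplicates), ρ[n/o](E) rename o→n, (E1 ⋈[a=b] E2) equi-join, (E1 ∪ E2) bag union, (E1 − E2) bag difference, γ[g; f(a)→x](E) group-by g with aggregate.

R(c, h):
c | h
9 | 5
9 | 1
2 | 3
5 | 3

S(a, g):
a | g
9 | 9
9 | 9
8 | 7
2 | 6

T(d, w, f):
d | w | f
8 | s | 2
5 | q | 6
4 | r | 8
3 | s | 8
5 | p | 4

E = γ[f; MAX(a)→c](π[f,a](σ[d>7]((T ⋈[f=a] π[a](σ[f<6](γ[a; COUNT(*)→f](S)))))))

Stepwise |·|:
  T → 5
  S → 4
  γ[a; COUNT(*)→f](S) → 3
  σ[f<6](γ[a; COUNT(*)→f](S)) → 3
  π[a](σ[f<6](γ[a; COUNT(*)→f](S))) → 3
  (T ⋈[f=a] π[a](σ[f<6](γ[a; COUNT(*)→f](S)))) → 3
  σ[d>7]((T ⋈[f=a] π[a](σ[f<6](γ[a; COUNT(*)→f](S))))) → 1
  π[f,a](σ[d>7]((T ⋈[f=a] π[a](σ[f<6](γ[a; COUNT(*)→f](S)))))) → 1
  γ[f; MAX(a)→c](π[f,a](σ[d>7]((T ⋈[f=a] π[a](σ[f<6](γ[a; COUNT(*)→f](S))))))) → 1

|E| = 1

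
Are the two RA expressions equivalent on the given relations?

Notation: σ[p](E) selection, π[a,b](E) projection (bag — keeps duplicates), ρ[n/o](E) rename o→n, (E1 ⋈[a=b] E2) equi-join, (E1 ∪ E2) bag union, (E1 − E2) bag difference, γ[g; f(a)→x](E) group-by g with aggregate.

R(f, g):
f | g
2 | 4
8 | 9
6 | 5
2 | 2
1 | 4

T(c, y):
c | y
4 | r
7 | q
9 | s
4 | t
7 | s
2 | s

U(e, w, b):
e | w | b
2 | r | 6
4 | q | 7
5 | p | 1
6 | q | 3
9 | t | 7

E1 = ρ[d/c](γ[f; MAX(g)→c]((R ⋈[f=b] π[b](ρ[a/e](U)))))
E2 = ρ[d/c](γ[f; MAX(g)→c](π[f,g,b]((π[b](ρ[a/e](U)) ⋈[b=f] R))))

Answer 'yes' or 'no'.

E1 stepwise |·|:
  R → 5
  U → 5
  ρ[a/e](U) → 5
  π[b](ρ[a/e](U)) → 5
  (R ⋈[f=b] π[b](ρ[a/e](U))) → 2
  γ[f; MAX(g)→c]((R ⋈[f=b] π[b](ρ[a/e](U)))) → 2
  ρ[d/c](γ[f; MAX(g)→c]((R ⋈[f=b] π[b](ρ[a/e](U))))) → 2
E2 stepwise |·|:
  U → 5
  ρ[a/e](U) → 5
  π[b](ρ[a/e](U)) → 5
  R → 5
  (π[b](ρ[a/e](U)) ⋈[b=f] R) → 2
  π[f,g,b]((π[b](ρ[a/e](U)) ⋈[b=f] R)) → 2
  γ[f; MAX(g)→c](π[f,g,b]((π[b](ρ[a/e](U)) ⋈[b=f] R))) → 2
  ρ[d/c](γ[f; MAX(g)→c](π[f,g,b]((π[b](ρ[a/e](U)) ⋈[b=f] R)))) → 2

E1 and E2 produce the same multiset:
f | d
1 | 4
6 | 5

yes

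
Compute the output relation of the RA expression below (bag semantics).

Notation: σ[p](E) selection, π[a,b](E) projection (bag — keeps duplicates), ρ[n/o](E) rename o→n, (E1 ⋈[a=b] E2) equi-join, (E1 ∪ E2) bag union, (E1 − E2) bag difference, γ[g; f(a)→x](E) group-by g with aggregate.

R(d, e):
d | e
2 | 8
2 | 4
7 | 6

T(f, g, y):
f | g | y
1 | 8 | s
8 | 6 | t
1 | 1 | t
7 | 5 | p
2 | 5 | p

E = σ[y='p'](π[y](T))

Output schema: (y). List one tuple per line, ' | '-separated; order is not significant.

Per-node cardinality:
  T → 5
  π[y](T) → 5
  σ[y='p'](π[y](T)) → 2

== RESULT ==
y
p
p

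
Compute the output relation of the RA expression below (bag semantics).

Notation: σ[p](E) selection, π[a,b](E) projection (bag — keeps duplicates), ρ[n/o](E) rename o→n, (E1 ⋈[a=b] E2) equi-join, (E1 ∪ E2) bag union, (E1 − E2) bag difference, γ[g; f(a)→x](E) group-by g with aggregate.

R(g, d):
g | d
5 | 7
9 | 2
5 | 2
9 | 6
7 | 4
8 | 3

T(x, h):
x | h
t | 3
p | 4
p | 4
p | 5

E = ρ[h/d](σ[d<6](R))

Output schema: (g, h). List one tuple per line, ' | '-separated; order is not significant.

Row counts bottom-up:
  R → 6
  σ[d<6](R) → 4
  ρ[h/d](σ[d<6](R)) → 4

== RESULT ==
g | h
5 | 2
7 | 4
8 | 3
9 | 2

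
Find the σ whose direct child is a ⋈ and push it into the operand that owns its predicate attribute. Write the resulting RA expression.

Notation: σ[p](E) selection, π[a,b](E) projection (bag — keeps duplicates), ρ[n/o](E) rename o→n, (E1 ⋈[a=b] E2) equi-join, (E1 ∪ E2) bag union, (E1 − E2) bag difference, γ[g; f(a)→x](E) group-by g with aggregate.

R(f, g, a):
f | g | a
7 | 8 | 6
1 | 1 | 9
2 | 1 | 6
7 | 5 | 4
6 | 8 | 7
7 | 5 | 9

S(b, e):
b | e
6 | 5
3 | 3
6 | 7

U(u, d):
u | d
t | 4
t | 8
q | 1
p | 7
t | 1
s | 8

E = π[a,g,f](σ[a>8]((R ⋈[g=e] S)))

σ filters on a, owned by the left side.
E' = π[a,g,f]((σ[a>8](R) ⋈[g=e] S))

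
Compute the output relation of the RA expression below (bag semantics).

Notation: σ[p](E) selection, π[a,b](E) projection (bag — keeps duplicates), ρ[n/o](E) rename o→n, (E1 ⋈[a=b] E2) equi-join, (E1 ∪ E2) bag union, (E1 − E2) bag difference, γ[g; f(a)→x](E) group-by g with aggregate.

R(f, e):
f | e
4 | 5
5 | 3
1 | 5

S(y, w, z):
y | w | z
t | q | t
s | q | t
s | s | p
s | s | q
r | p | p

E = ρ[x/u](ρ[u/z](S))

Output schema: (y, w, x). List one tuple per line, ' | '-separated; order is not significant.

Row counts bottom-up:
  S → 5
  ρ[u/z](S) → 5
  ρ[x/u](ρ[u/z](S)) → 5

== RESULT ==
y | w | x
r | p | p
s | q | t
s | s | p
s | s | q
t | q | t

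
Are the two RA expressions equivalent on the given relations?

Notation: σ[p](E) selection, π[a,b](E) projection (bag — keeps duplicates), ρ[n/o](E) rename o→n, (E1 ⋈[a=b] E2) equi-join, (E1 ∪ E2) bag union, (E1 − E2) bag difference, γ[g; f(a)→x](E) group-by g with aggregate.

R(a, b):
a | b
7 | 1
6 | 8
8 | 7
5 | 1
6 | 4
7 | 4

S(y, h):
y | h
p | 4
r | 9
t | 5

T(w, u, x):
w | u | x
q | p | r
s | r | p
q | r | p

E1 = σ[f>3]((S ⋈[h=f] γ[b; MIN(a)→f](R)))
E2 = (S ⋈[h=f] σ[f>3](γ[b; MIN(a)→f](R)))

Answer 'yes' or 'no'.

E1 row counts bottom-up:
  S → 3
  R → 6
  γ[b; MIN(a)→f](R) → 4
  (S ⋈[h=f] γ[b; MIN(a)→f](R)) → 1
  σ[f>3]((S ⋈[h=f] γ[b; MIN(a)→f](R))) → 1
E2 row counts bottom-up:
  S → 3
  R → 6
  γ[b; MIN(a)→f](R) → 4
  σ[f>3](γ[b; MIN(a)→f](R)) → 4
  (S ⋈[h=f] σ[f>3](γ[b; MIN(a)→f](R))) → 1

E1 and E2 produce the same multiset:
y | h | b | f
t | 5 | 1 | 5

yes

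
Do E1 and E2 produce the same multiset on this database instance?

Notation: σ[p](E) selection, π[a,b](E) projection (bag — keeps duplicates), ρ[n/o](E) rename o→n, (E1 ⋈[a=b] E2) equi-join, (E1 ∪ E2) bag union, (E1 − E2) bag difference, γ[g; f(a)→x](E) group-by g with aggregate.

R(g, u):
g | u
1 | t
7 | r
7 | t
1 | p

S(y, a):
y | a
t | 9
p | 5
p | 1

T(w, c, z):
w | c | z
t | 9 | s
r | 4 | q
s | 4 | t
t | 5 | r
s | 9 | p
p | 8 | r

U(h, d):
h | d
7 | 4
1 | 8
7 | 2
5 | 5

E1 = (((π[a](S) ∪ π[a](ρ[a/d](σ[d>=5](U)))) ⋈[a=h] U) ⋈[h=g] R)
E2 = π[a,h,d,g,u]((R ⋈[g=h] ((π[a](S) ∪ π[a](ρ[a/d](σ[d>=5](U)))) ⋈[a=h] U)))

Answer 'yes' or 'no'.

E1 row counts bottom-up:
  S → 3
  π[a](S) → 3
  U → 4
  σ[d>=5](U) → 2
  ρ[a/d](σ[d>=5](U)) → 2
  π[a](ρ[a/d](σ[d>=5](U))) → 2
  (π[a](S) ∪ π[a](ρ[a/d](σ[d>=5](U)))) → 5
  U → 4
  ((π[a](S) ∪ π[a](ρ[a/d](σ[d>=5](U)))) ⋈[a=h] U) → 3
  R → 4
  (((π[a](S) ∪ π[a](ρ[a/d](σ[d>=5](U)))) ⋈[a=h] U) ⋈[h=g] R) → 2
E2 row counts bottom-up:
  R → 4
  S → 3
  π[a](S) → 3
  U → 4
  σ[d>=5](U) → 2
  ρ[a/d](σ[d>=5](U)) → 2
  π[a](ρ[a/d](σ[d>=5](U))) → 2
  (π[a](S) ∪ π[a](ρ[a/d](σ[d>=5](U)))) → 5
  U → 4
  ((π[a](S) ∪ π[a](ρ[a/d](σ[d>=5](U)))) ⋈[a=h] U) → 3
  (R ⋈[g=h] ((π[a](S) ∪ π[a](ρ[a/d](σ[d>=5](U)))) ⋈[a=h] U)) → 2
  π[a,h,d,g,u]((R ⋈[g=h] ((π[a](S) ∪ π[a](ρ[a/d](σ[d>=5](U)))) ⋈[a=h] U))) → 2

E1 and E2 produce the same multiset:
a | h | d | g | u
1 | 1 | 8 | 1 | p
1 | 1 | 8 | 1 | t

yes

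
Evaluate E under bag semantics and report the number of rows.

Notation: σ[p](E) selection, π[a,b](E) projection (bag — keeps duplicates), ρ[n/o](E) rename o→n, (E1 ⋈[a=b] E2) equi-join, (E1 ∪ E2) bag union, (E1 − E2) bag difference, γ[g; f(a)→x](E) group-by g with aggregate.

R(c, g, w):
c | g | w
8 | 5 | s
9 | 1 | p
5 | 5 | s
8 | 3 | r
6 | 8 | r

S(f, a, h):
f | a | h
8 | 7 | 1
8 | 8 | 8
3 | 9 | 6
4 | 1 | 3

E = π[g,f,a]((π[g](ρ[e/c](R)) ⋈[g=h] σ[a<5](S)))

Per-node cardinality:
  R → 5
  ρ[e/c](R) → 5
  π[g](ρ[e/c](R)) → 5
  S → 4
  σ[a<5](S) → 1
  (π[g](ρ[e/c](R)) ⋈[g=h] σ[a<5](S)) → 1
  π[g,f,a]((π[g](ρ[e/c](R)) ⋈[g=h] σ[a<5](S))) → 1

|E| = 1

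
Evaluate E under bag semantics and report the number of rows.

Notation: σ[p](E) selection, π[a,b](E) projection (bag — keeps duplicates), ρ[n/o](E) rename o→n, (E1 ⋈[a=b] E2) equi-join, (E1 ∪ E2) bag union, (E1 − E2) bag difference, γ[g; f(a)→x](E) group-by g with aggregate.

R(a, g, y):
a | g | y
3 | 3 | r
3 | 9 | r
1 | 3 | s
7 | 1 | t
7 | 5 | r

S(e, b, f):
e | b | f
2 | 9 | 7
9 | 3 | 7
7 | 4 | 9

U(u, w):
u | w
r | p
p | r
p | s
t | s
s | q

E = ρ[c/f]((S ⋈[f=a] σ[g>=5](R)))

Per-node cardinality:
  S → 3
  R → 5
  σ[g>=5](R) → 2
  (S ⋈[f=a] σ[g>=5](R)) → 2
  ρ[c/f]((S ⋈[f=a] σ[g>=5](R))) → 2

|E| = 2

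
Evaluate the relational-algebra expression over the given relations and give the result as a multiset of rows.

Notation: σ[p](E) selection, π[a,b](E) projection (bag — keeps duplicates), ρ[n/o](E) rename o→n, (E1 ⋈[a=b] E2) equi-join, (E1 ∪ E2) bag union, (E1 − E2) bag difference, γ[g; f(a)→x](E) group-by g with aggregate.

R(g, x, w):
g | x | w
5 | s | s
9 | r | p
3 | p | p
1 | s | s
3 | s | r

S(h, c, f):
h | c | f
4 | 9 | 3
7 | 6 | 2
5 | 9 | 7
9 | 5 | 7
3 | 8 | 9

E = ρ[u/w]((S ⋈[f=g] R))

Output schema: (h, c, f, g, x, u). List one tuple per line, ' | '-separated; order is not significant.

Row counts bottom-up:
  S → 5
  R → 5
  (S ⋈[f=g] R) → 3
  ρ[u/w]((S ⋈[f=g] R)) → 3

== RESULT ==
h | c | f | g | x | u
3 | 8 | 9 | 9 | r | p
4 | 9 | 3 | 3 | p | p
4 | 9 | 3 | 3 | s | r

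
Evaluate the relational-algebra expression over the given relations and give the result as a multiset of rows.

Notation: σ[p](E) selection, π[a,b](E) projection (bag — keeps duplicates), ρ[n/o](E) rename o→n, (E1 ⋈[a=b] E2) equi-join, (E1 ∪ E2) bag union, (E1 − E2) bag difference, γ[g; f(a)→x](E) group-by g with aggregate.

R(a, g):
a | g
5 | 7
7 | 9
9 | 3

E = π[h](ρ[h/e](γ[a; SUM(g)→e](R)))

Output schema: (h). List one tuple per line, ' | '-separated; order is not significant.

Subexpression sizes:
  R → 3
  γ[a; SUM(g)→e](R) → 3
  ρ[h/e](γ[a; SUM(g)→e](R)) → 3
  π[h](ρ[h/e](γ[a; SUM(g)→e](R))) → 3

== RESULT ==
h
3
7
9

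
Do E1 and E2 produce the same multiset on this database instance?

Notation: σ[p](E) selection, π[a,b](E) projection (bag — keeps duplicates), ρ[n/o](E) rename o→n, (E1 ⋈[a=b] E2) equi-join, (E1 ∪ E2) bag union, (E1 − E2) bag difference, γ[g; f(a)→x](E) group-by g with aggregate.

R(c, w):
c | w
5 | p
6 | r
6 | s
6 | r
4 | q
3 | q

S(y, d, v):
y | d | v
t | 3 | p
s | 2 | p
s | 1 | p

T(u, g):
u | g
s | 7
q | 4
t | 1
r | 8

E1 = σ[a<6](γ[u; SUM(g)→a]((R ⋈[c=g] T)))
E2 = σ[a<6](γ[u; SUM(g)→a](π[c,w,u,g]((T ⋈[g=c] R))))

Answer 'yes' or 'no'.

E1 per-node cardinality:
  R → 6
  T → 4
  (R ⋈[c=g] T) → 1
  γ[u; SUM(g)→a]((R ⋈[c=g] T)) → 1
  σ[a<6](γ[u; SUM(g)→a]((R ⋈[c=g] T))) → 1
E2 per-node cardinality:
  T → 4
  R → 6
  (T ⋈[g=c] R) → 1
  π[c,w,u,g]((T ⋈[g=c] R)) → 1
  γ[u; SUM(g)→a](π[c,w,u,g]((T ⋈[g=c] R))) → 1
  σ[a<6](γ[u; SUM(g)→a](π[c,w,u,g]((T ⋈[g=c] R)))) → 1

E1 and E2 produce the same multiset:
u | a
q | 4

yes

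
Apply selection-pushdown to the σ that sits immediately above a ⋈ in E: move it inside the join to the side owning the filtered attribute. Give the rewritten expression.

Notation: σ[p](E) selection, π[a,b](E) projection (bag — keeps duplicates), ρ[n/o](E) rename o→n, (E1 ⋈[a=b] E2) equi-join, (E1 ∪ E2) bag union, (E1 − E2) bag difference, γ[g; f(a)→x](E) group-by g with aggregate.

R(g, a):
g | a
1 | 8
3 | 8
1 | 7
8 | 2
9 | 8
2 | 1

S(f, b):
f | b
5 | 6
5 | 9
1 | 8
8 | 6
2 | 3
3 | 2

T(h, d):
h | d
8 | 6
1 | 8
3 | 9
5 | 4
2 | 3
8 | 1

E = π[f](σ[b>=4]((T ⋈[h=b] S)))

σ filters on b, owned by the right side.
E' = π[f]((T ⋈[h=b] σ[b>=4](S)))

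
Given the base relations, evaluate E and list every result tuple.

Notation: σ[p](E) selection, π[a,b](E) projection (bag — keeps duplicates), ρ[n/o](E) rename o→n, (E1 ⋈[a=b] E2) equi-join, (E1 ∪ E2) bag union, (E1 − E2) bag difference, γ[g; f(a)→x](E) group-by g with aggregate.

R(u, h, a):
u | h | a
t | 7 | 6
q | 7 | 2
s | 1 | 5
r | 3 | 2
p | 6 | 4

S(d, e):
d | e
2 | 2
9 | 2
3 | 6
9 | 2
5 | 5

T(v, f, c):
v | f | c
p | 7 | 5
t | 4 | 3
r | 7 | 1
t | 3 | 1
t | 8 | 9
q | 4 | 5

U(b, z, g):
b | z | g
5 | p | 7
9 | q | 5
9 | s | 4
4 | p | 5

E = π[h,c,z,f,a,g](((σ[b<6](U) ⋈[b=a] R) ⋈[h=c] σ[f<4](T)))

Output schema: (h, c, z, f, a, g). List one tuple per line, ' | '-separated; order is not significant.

Per-node cardinality:
  U → 4
  σ[b<6](U) → 2
  R → 5
  (σ[b<6](U) ⋈[b=a] R) → 2
  T → 6
  σ[f<4](T) → 1
  ((σ[b<6](U) ⋈[b=a] R) ⋈[h=c] σ[f<4](T)) → 1
  π[h,c,z,f,a,g](((σ[b<6](U) ⋈[b=a] R) ⋈[h=c] σ[f<4](T))) → 1

== RESULT ==
h | c | z | f | a | g
1 | 1 | p | 3 | 5 | 7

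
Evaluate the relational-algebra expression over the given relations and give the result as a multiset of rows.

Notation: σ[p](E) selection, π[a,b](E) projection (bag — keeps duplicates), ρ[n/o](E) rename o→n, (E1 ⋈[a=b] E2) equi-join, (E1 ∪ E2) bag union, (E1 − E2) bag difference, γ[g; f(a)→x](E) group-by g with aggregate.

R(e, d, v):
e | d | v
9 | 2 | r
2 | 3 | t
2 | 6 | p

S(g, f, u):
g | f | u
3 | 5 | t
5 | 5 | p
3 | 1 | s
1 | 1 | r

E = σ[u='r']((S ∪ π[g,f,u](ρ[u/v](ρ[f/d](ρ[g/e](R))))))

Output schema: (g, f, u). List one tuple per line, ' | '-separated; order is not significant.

Per-node cardinality:
  S → 4
  R → 3
  ρ[g/e](R) → 3
  ρ[f/d](ρ[g/e](R)) → 3
  ρ[u/v](ρ[f/d](ρ[g/e](R))) → 3
  π[g,f,u](ρ[u/v](ρ[f/d](ρ[g/e](R)))) → 3
  (S ∪ π[g,f,u](ρ[u/v](ρ[f/d](ρ[g/e](R))))) → 7
  σ[u='r']((S ∪ π[g,f,u](ρ[u/v](ρ[f/d](ρ[g/e](R)))))) → 2

== RESULT ==
g | f | u
1 | 1 | r
9 | 2 | r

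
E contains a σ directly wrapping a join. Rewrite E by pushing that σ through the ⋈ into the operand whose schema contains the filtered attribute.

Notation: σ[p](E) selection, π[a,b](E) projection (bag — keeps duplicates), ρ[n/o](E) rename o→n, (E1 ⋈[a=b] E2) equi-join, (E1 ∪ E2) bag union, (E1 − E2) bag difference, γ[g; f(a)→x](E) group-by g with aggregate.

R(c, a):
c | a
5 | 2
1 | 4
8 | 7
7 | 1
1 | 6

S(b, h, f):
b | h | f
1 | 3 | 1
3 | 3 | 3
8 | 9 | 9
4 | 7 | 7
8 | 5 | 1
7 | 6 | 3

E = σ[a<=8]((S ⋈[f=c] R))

σ filters on a, owned by the right side.
E' = (S ⋈[f=c] σ[a<=8](R))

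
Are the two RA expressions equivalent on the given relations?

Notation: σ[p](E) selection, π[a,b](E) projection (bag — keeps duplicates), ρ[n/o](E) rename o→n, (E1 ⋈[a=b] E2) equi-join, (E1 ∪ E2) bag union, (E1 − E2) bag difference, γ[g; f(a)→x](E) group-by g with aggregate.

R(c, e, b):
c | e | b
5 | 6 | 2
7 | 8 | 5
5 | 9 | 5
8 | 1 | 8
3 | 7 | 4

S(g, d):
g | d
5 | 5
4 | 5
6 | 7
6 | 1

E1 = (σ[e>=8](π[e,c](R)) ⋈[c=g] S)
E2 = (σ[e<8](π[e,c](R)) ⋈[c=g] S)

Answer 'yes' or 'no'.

E1 stepwise |·|:
  R → 5
  π[e,c](R) → 5
  σ[e>=8](π[e,c](R)) → 2
  S → 4
  (σ[e>=8](π[e,c](R)) ⋈[c=g] S) → 1
E2 stepwise |·|:
  R → 5
  π[e,c](R) → 5
  σ[e<8](π[e,c](R)) → 3
  S → 4
  (σ[e<8](π[e,c](R)) ⋈[c=g] S) → 1

E1 result:
e | c | g | d
9 | 5 | 5 | 5
E2 result:
e | c | g | d
6 | 5 | 5 | 5
Witness: (9, 5, 5, 5) appears 1× in E1 but 0× in E2.

no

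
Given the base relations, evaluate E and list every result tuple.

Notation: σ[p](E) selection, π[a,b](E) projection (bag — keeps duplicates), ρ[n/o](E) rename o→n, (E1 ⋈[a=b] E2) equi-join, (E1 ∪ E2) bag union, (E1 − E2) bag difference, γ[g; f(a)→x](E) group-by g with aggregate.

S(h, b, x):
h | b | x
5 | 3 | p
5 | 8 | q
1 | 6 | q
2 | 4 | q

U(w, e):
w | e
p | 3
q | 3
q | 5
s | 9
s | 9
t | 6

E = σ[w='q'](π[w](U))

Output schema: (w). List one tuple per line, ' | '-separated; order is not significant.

Subexpression sizes:
  U → 6
  π[w](U) → 6
  σ[w='q'](π[w](U)) → 2

== RESULT ==
w
q
q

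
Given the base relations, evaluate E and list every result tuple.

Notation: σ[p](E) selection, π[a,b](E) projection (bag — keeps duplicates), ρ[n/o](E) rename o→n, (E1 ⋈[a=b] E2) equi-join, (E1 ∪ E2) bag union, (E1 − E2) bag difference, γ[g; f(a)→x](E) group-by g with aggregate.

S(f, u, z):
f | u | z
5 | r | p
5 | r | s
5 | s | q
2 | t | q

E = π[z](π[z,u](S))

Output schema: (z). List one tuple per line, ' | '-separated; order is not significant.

Subexpression sizes:
  S → 4
  π[z,u](S) → 4
  π[z](π[z,u](S)) → 4

== RESULT ==
z
p
q
q
s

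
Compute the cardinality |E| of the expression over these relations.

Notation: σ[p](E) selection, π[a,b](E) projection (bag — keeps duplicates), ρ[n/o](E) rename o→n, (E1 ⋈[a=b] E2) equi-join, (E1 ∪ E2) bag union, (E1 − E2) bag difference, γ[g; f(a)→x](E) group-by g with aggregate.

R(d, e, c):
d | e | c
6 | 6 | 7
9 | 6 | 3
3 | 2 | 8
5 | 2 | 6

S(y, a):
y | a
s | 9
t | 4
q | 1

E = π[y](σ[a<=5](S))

Stepwise |·|:
  S → 3
  σ[a<=5](S) → 2
  π[y](σ[a<=5](S)) → 2

|E| = 2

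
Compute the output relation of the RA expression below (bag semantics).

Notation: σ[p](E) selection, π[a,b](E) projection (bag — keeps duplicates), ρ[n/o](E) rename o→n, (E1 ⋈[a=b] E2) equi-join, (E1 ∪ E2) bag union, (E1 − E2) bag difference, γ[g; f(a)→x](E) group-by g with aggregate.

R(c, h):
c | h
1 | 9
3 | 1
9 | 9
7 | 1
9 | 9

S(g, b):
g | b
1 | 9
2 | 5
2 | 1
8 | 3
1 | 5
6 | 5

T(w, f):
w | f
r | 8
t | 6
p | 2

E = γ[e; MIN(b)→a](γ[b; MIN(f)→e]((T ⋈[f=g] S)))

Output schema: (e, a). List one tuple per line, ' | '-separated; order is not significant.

Per-node cardinality:
  T → 3
  S → 6
  (T ⋈[f=g] S) → 4
  γ[b; MIN(f)→e]((T ⋈[f=g] S)) → 3
  γ[e; MIN(b)→a](γ[b; MIN(f)→e]((T ⋈[f=g] S))) → 2

== RESULT ==
e | a
2 | 1
8 | 3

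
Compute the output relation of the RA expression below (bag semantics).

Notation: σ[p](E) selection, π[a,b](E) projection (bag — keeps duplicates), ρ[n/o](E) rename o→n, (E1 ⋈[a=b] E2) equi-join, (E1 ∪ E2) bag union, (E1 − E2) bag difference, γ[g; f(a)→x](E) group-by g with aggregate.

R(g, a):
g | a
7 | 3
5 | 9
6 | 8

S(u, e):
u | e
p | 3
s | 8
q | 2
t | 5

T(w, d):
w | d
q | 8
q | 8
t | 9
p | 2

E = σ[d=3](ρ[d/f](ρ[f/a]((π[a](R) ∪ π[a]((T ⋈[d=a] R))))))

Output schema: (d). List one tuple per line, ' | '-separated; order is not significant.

Subexpression sizes:
  R → 3
  π[a](R) → 3
  T → 4
  R → 3
  (T ⋈[d=a] R) → 3
  π[a]((T ⋈[d=a] R)) → 3
  (π[a](R) ∪ π[a]((T ⋈[d=a] R))) → 6
  ρ[f/a]((π[a](R) ∪ π[a]((T ⋈[d=a] R)))) → 6
  ρ[d/f](ρ[f/a]((π[a](R) ∪ π[a]((T ⋈[d=a] R))))) → 6
  σ[d=3](ρ[d/f](ρ[f/a]((π[a](R) ∪ π[a]((T ⋈[d=a] R)))))) → 1

== RESULT ==
d
3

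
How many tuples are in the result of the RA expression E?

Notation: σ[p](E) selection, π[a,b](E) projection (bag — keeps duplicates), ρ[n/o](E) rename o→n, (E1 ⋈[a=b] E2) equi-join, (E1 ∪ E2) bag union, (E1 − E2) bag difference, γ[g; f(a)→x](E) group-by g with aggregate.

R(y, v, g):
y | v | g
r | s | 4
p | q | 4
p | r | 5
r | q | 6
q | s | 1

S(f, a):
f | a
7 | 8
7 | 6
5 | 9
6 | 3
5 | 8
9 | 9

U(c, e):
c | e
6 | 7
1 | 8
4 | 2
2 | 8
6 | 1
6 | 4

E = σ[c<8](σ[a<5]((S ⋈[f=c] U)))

Per-node cardinality:
  S → 6
  U → 6
  (S ⋈[f=c] U) → 3
  σ[a<5]((S ⋈[f=c] U)) → 3
  σ[c<8](σ[a<5]((S ⋈[f=c] U))) → 3

|E| = 3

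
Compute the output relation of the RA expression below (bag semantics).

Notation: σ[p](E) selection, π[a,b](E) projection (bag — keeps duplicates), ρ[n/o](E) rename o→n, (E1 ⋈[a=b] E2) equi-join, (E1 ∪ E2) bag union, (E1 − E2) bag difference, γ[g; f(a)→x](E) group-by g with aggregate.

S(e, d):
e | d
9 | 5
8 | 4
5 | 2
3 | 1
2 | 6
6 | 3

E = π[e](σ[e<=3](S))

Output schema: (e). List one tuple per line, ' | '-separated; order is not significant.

Per-node cardinality:
  S → 6
  σ[e<=3](S) → 2
  π[e](σ[e<=3](S)) → 2

== RESULT ==
e
2
3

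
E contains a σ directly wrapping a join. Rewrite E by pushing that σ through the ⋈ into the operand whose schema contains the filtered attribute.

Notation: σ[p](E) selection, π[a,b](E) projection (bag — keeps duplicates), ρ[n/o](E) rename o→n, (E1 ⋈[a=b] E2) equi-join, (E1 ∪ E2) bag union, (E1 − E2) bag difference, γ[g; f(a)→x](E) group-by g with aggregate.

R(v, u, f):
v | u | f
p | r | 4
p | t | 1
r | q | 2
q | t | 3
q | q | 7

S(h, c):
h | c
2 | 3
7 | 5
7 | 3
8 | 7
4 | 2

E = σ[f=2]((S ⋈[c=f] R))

σ filters on f, owned by the right side.
E' = (S ⋈[c=f] σ[f=2](R))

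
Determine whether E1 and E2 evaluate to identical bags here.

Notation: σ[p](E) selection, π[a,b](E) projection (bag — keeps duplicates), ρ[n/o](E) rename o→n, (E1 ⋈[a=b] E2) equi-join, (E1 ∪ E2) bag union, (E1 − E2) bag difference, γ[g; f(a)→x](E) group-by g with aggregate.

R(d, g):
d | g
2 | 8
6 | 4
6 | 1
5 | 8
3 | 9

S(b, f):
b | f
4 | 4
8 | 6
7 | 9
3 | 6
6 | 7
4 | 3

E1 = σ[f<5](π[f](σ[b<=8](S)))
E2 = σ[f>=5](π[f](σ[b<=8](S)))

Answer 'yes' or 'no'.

E1 stepwise |·|:
  S → 6
  σ[b<=8](S) → 6
  π[f](σ[b<=8](S)) → 6
  σ[f<5](π[f](σ[b<=8](S))) → 2
E2 stepwise |·|:
  S → 6
  σ[b<=8](S) → 6
  π[f](σ[b<=8](S)) → 6
  σ[f>=5](π[f](σ[b<=8](S))) → 4

E1 result:
f
3
4
E2 result:
f
6
6
7
9
Witness: (6,) appears 0× in E1 but 2× in E2.

no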